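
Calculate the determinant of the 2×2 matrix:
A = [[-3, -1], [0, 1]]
-3

For A = [[a, b], [c, d]], det(A) = a*d - b*c.
det(A) = (-3)*(1) - (-1)*(0) = -3 - 0 = -3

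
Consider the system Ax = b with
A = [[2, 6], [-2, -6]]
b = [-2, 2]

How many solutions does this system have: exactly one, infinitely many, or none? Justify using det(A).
Infinitely many solutions

det(A) = (2)*(-6) - (6)*(-2) = 0, so A is singular (column 2 is 3 times column 1).
b = [-2, 2] = -1 * column 1 of A, so b lies in the column space of A.
A singular matrix whose right-hand side is in its column space gives a 1-parameter family of solutions — infinitely many.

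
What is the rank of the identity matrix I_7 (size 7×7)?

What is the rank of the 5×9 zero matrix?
rank(I_7) = 7, rank(0) = 0

The identity I_7 has 7 columns that are the standard basis vectors e_1, …, e_7. These are linearly independent, so all 7 columns are pivots and rank(I_7) = 7.
The 5×9 zero matrix has every entry zero, so every row is the zero row and there are no pivots; rank(0) = 0.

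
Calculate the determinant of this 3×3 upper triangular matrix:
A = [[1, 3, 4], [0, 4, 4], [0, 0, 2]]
8

The determinant of a triangular matrix is the product of its diagonal entries (the off-diagonal entries above the diagonal do not affect it).
det(A) = (1) * (4) * (2) = 8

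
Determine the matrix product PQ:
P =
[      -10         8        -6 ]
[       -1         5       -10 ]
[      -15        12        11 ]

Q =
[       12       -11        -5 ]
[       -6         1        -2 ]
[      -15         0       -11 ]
PQ =
[      -78       118       100 ]
[      108        16       105 ]
[     -417       177       -70 ]

Matrix multiplication: (PQ)[i][j] = sum over k of P[i][k] * Q[k][j].
  (PQ)[0][0] = (-10)*(12) + (8)*(-6) + (-6)*(-15) = -78
  (PQ)[0][1] = (-10)*(-11) + (8)*(1) + (-6)*(0) = 118
  (PQ)[0][2] = (-10)*(-5) + (8)*(-2) + (-6)*(-11) = 100
  (PQ)[1][0] = (-1)*(12) + (5)*(-6) + (-10)*(-15) = 108
  (PQ)[1][1] = (-1)*(-11) + (5)*(1) + (-10)*(0) = 16
  (PQ)[1][2] = (-1)*(-5) + (5)*(-2) + (-10)*(-11) = 105
  (PQ)[2][0] = (-15)*(12) + (12)*(-6) + (11)*(-15) = -417
  (PQ)[2][1] = (-15)*(-11) + (12)*(1) + (11)*(0) = 177
  (PQ)[2][2] = (-15)*(-5) + (12)*(-2) + (11)*(-11) = -70
PQ =
[      -78       118       100 ]
[      108        16       105 ]
[     -417       177       -70 ]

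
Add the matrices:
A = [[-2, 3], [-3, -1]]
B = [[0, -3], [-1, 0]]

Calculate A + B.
[[-2, 0], [-4, -1]]

Add corresponding elements:
(-2)+(0)=-2
(3)+(-3)=0
(-3)+(-1)=-4
(-1)+(0)=-1
A + B = [[-2, 0], [-4, -1]]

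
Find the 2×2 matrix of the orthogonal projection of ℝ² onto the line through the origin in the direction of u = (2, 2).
[[1/2, 1/2], [1/2, 1/2]]

The orthogonal projection onto the line spanned by a nonzero vector u = (a, b) has matrix P = (u uᵀ) / (uᵀ u) = (1/(a² + b²)) · [[a², ab], [ab, b²]].
Here u = (2, 2), so a² + b² = 4 + 4 = 8.
P = (1/8) · [[4, 4], [4, 4]] = [[1/2, 1/2], [1/2, 1/2]].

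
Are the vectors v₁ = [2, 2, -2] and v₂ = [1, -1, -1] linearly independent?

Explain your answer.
Yes, linearly independent

Two vectors are linearly dependent iff one is a scalar multiple of the other.
No single scalar k satisfies v₂ = k·v₁ (the ratios of corresponding entries disagree), so v₁ and v₂ are linearly independent.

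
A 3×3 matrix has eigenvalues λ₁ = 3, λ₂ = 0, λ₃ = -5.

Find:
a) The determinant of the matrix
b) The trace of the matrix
det = 0, trace = -2

Two standard eigenvalue identities:
- det(A) equals the product of the eigenvalues (counted with multiplicity).
- trace(A) equals the sum of the eigenvalues.
det(A) = (3)*(0)*(-5) = 0.
trace(A) = 3 + 0 - 5 = -2.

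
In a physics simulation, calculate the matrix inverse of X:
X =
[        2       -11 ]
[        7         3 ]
det(X) = 83
X⁻¹ =
[     3/83     11/83 ]
[    -7/83      2/83 ]

For a 2×2 matrix X = [[a, b], [c, d]] with det(X) ≠ 0, X⁻¹ = (1/det(X)) * [[d, -b], [-c, a]].
det(X) = (2)*(3) - (-11)*(7) = 6 + 77 = 83.
X⁻¹ = (1/83) * [[3, 11], [-7, 2]].
Dividing each entry by 83 and reducing:
X⁻¹ =
[     3/83     11/83 ]
[    -7/83      2/83 ]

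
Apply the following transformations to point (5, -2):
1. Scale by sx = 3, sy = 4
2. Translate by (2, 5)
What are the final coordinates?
(17, -3)

Step 1: Scale (5, -2) by (sx, sy) = (3, 4) → (15, -8)
Step 2: Translate by (2, 5) → (17, -3)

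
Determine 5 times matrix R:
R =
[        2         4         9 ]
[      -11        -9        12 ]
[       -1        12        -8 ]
5R =
[       10        20        45 ]
[      -55       -45        60 ]
[       -5        60       -40 ]

Scalar multiplication is elementwise: (5R)[i][j] = 5 * R[i][j].
  (5R)[0][0] = 5 * (2) = 10
  (5R)[0][1] = 5 * (4) = 20
  (5R)[0][2] = 5 * (9) = 45
  (5R)[1][0] = 5 * (-11) = -55
  (5R)[1][1] = 5 * (-9) = -45
  (5R)[1][2] = 5 * (12) = 60
  (5R)[2][0] = 5 * (-1) = -5
  (5R)[2][1] = 5 * (12) = 60
  (5R)[2][2] = 5 * (-8) = -40
5R =
[       10        20        45 ]
[      -55       -45        60 ]
[       -5        60       -40 ]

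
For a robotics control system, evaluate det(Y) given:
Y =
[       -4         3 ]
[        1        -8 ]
det(Y) = 29

For a 2×2 matrix [[a, b], [c, d]], det = a*d - b*c.
det(Y) = (-4)*(-8) - (3)*(1) = 32 - 3 = 29.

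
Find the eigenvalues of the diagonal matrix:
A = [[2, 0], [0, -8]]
λ₁ = 2, λ₂ = -8

The characteristic polynomial of A is det(A - λI) = (2 - λ)(-8 - λ) = 0.
The roots are λ = 2 and λ = -8, so the eigenvalues are the diagonal entries.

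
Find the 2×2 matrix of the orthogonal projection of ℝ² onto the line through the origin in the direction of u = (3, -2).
[[9/13, -6/13], [-6/13, 4/13]]

The orthogonal projection onto the line spanned by a nonzero vector u = (a, b) has matrix P = (u uᵀ) / (uᵀ u) = (1/(a² + b²)) · [[a², ab], [ab, b²]].
Here u = (3, -2), so a² + b² = 9 + 4 = 13.
P = (1/13) · [[9, -6], [-6, 4]] = [[9/13, -6/13], [-6/13, 4/13]].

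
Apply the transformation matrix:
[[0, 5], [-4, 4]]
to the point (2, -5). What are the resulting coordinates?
(-25, -28)

Matrix multiplication:
[[0, 5], [-4, 4]] × [2, -5]ᵀ
= [0×2 + 5×-5, -4×2 + 4×-5]ᵀ
= [-25.0000, -28.0000]ᵀ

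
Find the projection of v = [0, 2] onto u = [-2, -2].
[1, 1]

The projection of v onto u is proj_u(v) = ((v·u) / (u·u)) · u.
v·u = (0)*(-2) + (2)*(-2) = -4.
u·u = (-2)*(-2) + (-2)*(-2) = 8.
coefficient = -4 / 8 = -1/2.
proj_u(v) = -1/2 · [-2, -2] = [1, 1].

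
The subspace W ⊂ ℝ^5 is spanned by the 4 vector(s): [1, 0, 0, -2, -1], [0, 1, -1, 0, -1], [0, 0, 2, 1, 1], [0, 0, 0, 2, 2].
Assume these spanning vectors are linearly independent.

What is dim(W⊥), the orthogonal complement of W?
dim(W⊥) = 1

For any subspace W of ℝ^n, dim(W) + dim(W⊥) = n (the whole-space dimension).
Here the given 4 vectors are linearly independent, so dim(W) = 4.
Thus dim(W⊥) = n - dim(W) = 5 - 4 = 1.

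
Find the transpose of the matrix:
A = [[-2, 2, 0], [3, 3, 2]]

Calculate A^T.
[[-2, 3], [2, 3], [0, 2]]

The transpose sends entry (i,j) to (j,i); rows become columns.
Row 0 of A: [-2, 2, 0] -> column 0 of A^T.
Row 1 of A: [3, 3, 2] -> column 1 of A^T.
A^T = [[-2, 3], [2, 3], [0, 2]]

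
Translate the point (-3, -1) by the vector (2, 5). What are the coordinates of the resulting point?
(-1, 4)

Translation by (2, 5):
x' = -3 + 2 = -1
y' = -1 + 5 = 4
Homogeneous matrix: [[1, 0, 2], [0, 1, 5], [0, 0, 1]]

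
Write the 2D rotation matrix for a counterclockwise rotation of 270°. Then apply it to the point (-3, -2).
R = [[0, 1], [-1, 0]]; R·(-3, -2) = (-2, 3)

Rotation matrix formula: R(θ) = [[cos θ, -sin θ], [sin θ, cos θ]]
For θ = 270°:
cos(270°) = 0
sin(270°) = -1
R = [[0, 1], [-1, 0]]
Apply to (-3, -2): [0·-3 + (1)·-2, -1·-3 + 0·-2] = (-2, 3)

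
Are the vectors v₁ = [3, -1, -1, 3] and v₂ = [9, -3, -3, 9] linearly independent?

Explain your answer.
No, linearly dependent (v₂ = 3·v₁)

Check whether there is a scalar k with v₂ = k·v₁.
Comparing components, k = 3 satisfies 3·[3, -1, -1, 3] = [9, -3, -3, 9].
Since v₂ is a scalar multiple of v₁, the two vectors are linearly dependent.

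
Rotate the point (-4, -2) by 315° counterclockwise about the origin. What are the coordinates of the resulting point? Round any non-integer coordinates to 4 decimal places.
(-4.2426, 1.4142)

Rotation matrix R(θ) = [[cos θ, -sin θ], [sin θ, cos θ]]; for θ = 315°:
R = [[√2/2, √2/2], [-√2/2, √2/2]]
Result: R × [-4, -2]ᵀ = [√2/2·-4 + (√2/2)·-2, -√2/2·-4 + (√2/2)·-2]ᵀ = (-4.2426, 1.4142)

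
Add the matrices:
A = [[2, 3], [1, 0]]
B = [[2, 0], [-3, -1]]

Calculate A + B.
[[4, 3], [-2, -1]]

Add corresponding elements:
(2)+(2)=4
(3)+(0)=3
(1)+(-3)=-2
(0)+(-1)=-1
A + B = [[4, 3], [-2, -1]]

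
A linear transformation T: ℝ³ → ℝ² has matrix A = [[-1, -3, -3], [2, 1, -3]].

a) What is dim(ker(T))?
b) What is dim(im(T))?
dim(ker) = 1, dim(im) = 2

The two rows are not scalar multiples of one another (no single k satisfies row 2 = k × row 1), so they are linearly independent.
Thus rank(A) = 2.
dim(im(T)) = rank(A) = 2.
By the rank-nullity theorem applied to T: ℝ³ → ℝ², rank(A) + nullity(A) = 3 (the domain dimension), so dim(ker(T)) = 3 - 2 = 1.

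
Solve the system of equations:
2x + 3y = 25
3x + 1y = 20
x = 5, y = 5

Use elimination (row reduction):
Equation 1: 2x + 3y = 25.
Equation 2: 3x + 1y = 20.
Multiply Eq1 by 3 and Eq2 by 2: 6x + 9y = 75;  6x + 2y = 40.
Subtract: (-7)y = -35, so y = 5.
Back-substitute into Eq1: 2x + 3*(5) = 25, so x = 5.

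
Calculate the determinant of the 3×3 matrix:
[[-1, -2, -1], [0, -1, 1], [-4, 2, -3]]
11

Expansion along first row:
det = -1·det([[-1,1],[2,-3]]) - -2·det([[0,1],[-4,-3]]) + -1·det([[0,-1],[-4,2]])
    = -1·(-1·-3 - 1·2) - -2·(0·-3 - 1·-4) + -1·(0·2 - -1·-4)
    = -1·1 - -2·4 + -1·-4
    = -1 + 8 + 4 = 11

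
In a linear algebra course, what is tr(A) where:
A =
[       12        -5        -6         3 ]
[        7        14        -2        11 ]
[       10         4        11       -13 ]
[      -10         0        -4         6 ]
tr(A) = 12 + 14 + 11 + 6 = 43

The trace of a square matrix is the sum of its diagonal entries.
Diagonal entries of A: A[0][0] = 12, A[1][1] = 14, A[2][2] = 11, A[3][3] = 6.
tr(A) = 12 + 14 + 11 + 6 = 43.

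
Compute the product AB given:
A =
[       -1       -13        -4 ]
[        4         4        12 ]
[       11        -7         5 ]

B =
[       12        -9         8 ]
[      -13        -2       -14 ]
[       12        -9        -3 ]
AB =
[      109        71       186 ]
[      140      -152       -60 ]
[      283      -130       171 ]

Matrix multiplication: (AB)[i][j] = sum over k of A[i][k] * B[k][j].
  (AB)[0][0] = (-1)*(12) + (-13)*(-13) + (-4)*(12) = 109
  (AB)[0][1] = (-1)*(-9) + (-13)*(-2) + (-4)*(-9) = 71
  (AB)[0][2] = (-1)*(8) + (-13)*(-14) + (-4)*(-3) = 186
  (AB)[1][0] = (4)*(12) + (4)*(-13) + (12)*(12) = 140
  (AB)[1][1] = (4)*(-9) + (4)*(-2) + (12)*(-9) = -152
  (AB)[1][2] = (4)*(8) + (4)*(-14) + (12)*(-3) = -60
  (AB)[2][0] = (11)*(12) + (-7)*(-13) + (5)*(12) = 283
  (AB)[2][1] = (11)*(-9) + (-7)*(-2) + (5)*(-9) = -130
  (AB)[2][2] = (11)*(8) + (-7)*(-14) + (5)*(-3) = 171
AB =
[      109        71       186 ]
[      140      -152       -60 ]
[      283      -130       171 ]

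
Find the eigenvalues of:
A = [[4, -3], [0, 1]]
λ = 1, 4

Solve det(A - λI) = 0. For a 2×2 matrix this is λ² - (trace)λ + det = 0.
trace(A) = 4 + 1 = 5.
det(A) = (4)*(1) - (-3)*(0) = 4 - 0 = 4.
Characteristic equation: λ² - (5)λ + (4) = 0.
Discriminant: (5)² - 4*(4) = 25 - 16 = 9.
Roots: λ = (5 ± √9) / 2 = 1, 4.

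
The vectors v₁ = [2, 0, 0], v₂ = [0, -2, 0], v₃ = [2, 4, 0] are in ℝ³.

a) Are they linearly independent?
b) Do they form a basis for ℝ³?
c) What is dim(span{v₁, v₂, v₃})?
Not independent, not a basis, dim(span) = 2

Check whether v₃ can be written as a linear combination of v₁ and v₂.
v₃ = (1)·v₁ + (-2)·v₂ = [2, 4, 0], so the three vectors are linearly dependent.
Thus they do not form a basis for ℝ³, and dim(span{v₁, v₂, v₃}) = 2 (spanned by v₁ and v₂).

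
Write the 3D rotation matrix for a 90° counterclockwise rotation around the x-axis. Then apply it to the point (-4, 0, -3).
R = [[1, 0, 0], [0, 0, -1], [0, 1, 0]]; R·(-4, 0, -3) = (-4, 3, 0)

Rotation matrix for 90° around x-axis:
cos(90°) = 0, sin(90°) = 1
R = [[1, 0, 0], [0, 0, -1], [0, 1, 0]]
Apply to (-4, 0, -3): R·[-4, 0, -3]ᵀ = (-4, 3, 0)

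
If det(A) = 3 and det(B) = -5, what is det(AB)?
-15

Use the multiplicative property of determinants: det(AB) = det(A)*det(B).
det(AB) = (3)*(-5) = -15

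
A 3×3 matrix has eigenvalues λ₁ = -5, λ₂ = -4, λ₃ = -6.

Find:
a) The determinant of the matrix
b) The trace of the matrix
det = -120, trace = -15

Two standard eigenvalue identities:
- det(A) equals the product of the eigenvalues (counted with multiplicity).
- trace(A) equals the sum of the eigenvalues.
det(A) = (-5)*(-4)*(-6) = -120.
trace(A) = -5 - 4 - 6 = -15.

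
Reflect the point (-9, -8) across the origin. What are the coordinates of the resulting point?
(9, 8)

Reflection across origin: (-9, -8) → (9, 8)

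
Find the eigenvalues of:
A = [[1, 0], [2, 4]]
λ = 1, 4

Solve det(A - λI) = 0. For a 2×2 matrix this is λ² - (trace)λ + det = 0.
trace(A) = 1 + 4 = 5.
det(A) = (1)*(4) - (0)*(2) = 4 - 0 = 4.
Characteristic equation: λ² - (5)λ + (4) = 0.
Discriminant: (5)² - 4*(4) = 25 - 16 = 9.
Roots: λ = (5 ± √9) / 2 = 1, 4.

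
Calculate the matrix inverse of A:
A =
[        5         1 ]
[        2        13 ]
det(A) = 63
A⁻¹ =
[    13/63     -1/63 ]
[    -2/63      5/63 ]

For a 2×2 matrix A = [[a, b], [c, d]] with det(A) ≠ 0, A⁻¹ = (1/det(A)) * [[d, -b], [-c, a]].
det(A) = (5)*(13) - (1)*(2) = 65 - 2 = 63.
A⁻¹ = (1/63) * [[13, -1], [-2, 5]].
Dividing each entry by 63 and reducing:
A⁻¹ =
[    13/63     -1/63 ]
[    -2/63      5/63 ]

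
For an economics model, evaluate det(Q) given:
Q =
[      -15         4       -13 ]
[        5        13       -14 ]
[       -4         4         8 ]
det(Q) = -3272

Expand along row 0 (cofactor expansion): det(Q) = a*(e*i - f*h) - b*(d*i - f*g) + c*(d*h - e*g), where the 3×3 is [[a, b, c], [d, e, f], [g, h, i]].
Minor M_00 = (13)*(8) - (-14)*(4) = 104 + 56 = 160.
Minor M_01 = (5)*(8) - (-14)*(-4) = 40 - 56 = -16.
Minor M_02 = (5)*(4) - (13)*(-4) = 20 + 52 = 72.
det(Q) = (-15)*(160) - (4)*(-16) + (-13)*(72) = -2400 + 64 - 936 = -3272.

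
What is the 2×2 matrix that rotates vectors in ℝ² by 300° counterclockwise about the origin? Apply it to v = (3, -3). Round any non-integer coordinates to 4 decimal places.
R = [[1/2, √3/2], [-√3/2, 1/2]]; R·v = (-1.0981, -4.0981)

A counterclockwise rotation by angle θ in ℝ² has matrix R(θ) = [[cos θ, -sin θ], [sin θ, cos θ]].
For θ = 300°: cos θ = 1/2, sin θ = -√3/2.
R(300°) = [[1/2, √3/2], [-√3/2, 1/2]].
R·v = [1/2·3 + (√3/2)·-3, -√3/2·3 + 1/2·-3] = (-1.0981, -4.0981).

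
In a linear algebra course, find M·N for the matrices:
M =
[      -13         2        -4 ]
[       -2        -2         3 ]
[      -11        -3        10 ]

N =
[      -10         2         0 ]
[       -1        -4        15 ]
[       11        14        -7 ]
MN =
[       84       -90        58 ]
[       55        46       -51 ]
[      223       130      -115 ]

Matrix multiplication: (MN)[i][j] = sum over k of M[i][k] * N[k][j].
  (MN)[0][0] = (-13)*(-10) + (2)*(-1) + (-4)*(11) = 84
  (MN)[0][1] = (-13)*(2) + (2)*(-4) + (-4)*(14) = -90
  (MN)[0][2] = (-13)*(0) + (2)*(15) + (-4)*(-7) = 58
  (MN)[1][0] = (-2)*(-10) + (-2)*(-1) + (3)*(11) = 55
  (MN)[1][1] = (-2)*(2) + (-2)*(-4) + (3)*(14) = 46
  (MN)[1][2] = (-2)*(0) + (-2)*(15) + (3)*(-7) = -51
  (MN)[2][0] = (-11)*(-10) + (-3)*(-1) + (10)*(11) = 223
  (MN)[2][1] = (-11)*(2) + (-3)*(-4) + (10)*(14) = 130
  (MN)[2][2] = (-11)*(0) + (-3)*(15) + (10)*(-7) = -115
MN =
[       84       -90        58 ]
[       55        46       -51 ]
[      223       130      -115 ]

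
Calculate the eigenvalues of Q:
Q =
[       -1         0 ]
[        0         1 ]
λ = -1, 1

Solve det(Q - λI) = 0. For a 2×2 matrix the characteristic equation is λ² - (trace)λ + det = 0.
trace(Q) = a + d = -1 + 1 = 0.
det(Q) = a*d - b*c = (-1)*(1) - (0)*(0) = -1 - 0 = -1.
Characteristic equation: λ² - (0)λ + (-1) = 0.
Discriminant = (0)² - 4*(-1) = 0 + 4 = 4.
λ = (0 ± √4) / 2 = (0 ± 2) / 2 = -1, 1.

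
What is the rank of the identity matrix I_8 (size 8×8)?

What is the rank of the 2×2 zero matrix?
rank(I_8) = 8, rank(0) = 0

The identity I_8 has 8 columns that are the standard basis vectors e_1, …, e_8. These are linearly independent, so all 8 columns are pivots and rank(I_8) = 8.
The 2×2 zero matrix has every entry zero, so every row is the zero row and there are no pivots; rank(0) = 0.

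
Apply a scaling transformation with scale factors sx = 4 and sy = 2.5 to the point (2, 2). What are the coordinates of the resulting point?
(8, 5.0)

Scaling matrix:
[[4, 0], [0, 2.50]]
Result: (2 × 4, 2 × 2.5) = (8, 5.0)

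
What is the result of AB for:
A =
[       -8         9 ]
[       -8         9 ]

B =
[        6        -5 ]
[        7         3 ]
AB =
[       15        67 ]
[       15        67 ]

Matrix multiplication: (AB)[i][j] = sum over k of A[i][k] * B[k][j].
  (AB)[0][0] = (-8)*(6) + (9)*(7) = 15
  (AB)[0][1] = (-8)*(-5) + (9)*(3) = 67
  (AB)[1][0] = (-8)*(6) + (9)*(7) = 15
  (AB)[1][1] = (-8)*(-5) + (9)*(3) = 67
AB =
[       15        67 ]
[       15        67 ]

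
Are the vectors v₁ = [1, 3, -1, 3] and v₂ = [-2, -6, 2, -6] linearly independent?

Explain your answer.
No, linearly dependent (v₂ = -2·v₁)

Check whether there is a scalar k with v₂ = k·v₁.
Comparing components, k = -2 satisfies -2·[1, 3, -1, 3] = [-2, -6, 2, -6].
Since v₂ is a scalar multiple of v₁, the two vectors are linearly dependent.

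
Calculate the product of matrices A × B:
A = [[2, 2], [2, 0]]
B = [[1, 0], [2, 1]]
[[6, 2], [2, 0]]

Matrix multiplication:
C[0][0] = 2×1 + 2×2 = 6
C[0][1] = 2×0 + 2×1 = 2
C[1][0] = 2×1 + 0×2 = 2
C[1][1] = 2×0 + 0×1 = 0
Result: [[6, 2], [2, 0]]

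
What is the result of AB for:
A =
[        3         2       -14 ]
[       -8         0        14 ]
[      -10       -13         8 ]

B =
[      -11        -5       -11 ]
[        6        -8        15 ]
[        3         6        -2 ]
AB =
[      -63      -115        25 ]
[      130       124        60 ]
[       56       202      -101 ]

Matrix multiplication: (AB)[i][j] = sum over k of A[i][k] * B[k][j].
  (AB)[0][0] = (3)*(-11) + (2)*(6) + (-14)*(3) = -63
  (AB)[0][1] = (3)*(-5) + (2)*(-8) + (-14)*(6) = -115
  (AB)[0][2] = (3)*(-11) + (2)*(15) + (-14)*(-2) = 25
  (AB)[1][0] = (-8)*(-11) + (0)*(6) + (14)*(3) = 130
  (AB)[1][1] = (-8)*(-5) + (0)*(-8) + (14)*(6) = 124
  (AB)[1][2] = (-8)*(-11) + (0)*(15) + (14)*(-2) = 60
  (AB)[2][0] = (-10)*(-11) + (-13)*(6) + (8)*(3) = 56
  (AB)[2][1] = (-10)*(-5) + (-13)*(-8) + (8)*(6) = 202
  (AB)[2][2] = (-10)*(-11) + (-13)*(15) + (8)*(-2) = -101
AB =
[      -63      -115        25 ]
[      130       124        60 ]
[       56       202      -101 ]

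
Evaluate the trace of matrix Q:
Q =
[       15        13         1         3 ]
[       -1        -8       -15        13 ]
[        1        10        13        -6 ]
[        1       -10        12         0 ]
tr(Q) = 15 - 8 + 13 + 0 = 20

The trace of a square matrix is the sum of its diagonal entries.
Diagonal entries of Q: Q[0][0] = 15, Q[1][1] = -8, Q[2][2] = 13, Q[3][3] = 0.
tr(Q) = 15 - 8 + 13 + 0 = 20.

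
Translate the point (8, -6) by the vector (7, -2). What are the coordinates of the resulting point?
(15, -8)

Translation by (7, -2):
x' = 8 + 7 = 15
y' = -6 + -2 = -8
Homogeneous matrix: [[1, 0, 7], [0, 1, -2], [0, 0, 1]]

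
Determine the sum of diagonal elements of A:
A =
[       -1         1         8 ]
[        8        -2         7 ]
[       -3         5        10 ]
tr(A) = -1 - 2 + 10 = 7

The trace of a square matrix is the sum of its diagonal entries.
Diagonal entries of A: A[0][0] = -1, A[1][1] = -2, A[2][2] = 10.
tr(A) = -1 - 2 + 10 = 7.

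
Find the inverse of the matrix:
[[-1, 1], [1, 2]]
[[-2/3, 1/3], [1/3, 1/3]]

For [[a,b],[c,d]], inverse = (1/det)·[[d,-b],[-c,a]]
det = -1·2 - 1·1 = -3
Inverse = (1/-3)·[[2, -1], [-1, -1]]
        = [[-2/3, 1/3], [1/3, 1/3]]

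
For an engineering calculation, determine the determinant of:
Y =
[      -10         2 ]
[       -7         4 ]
det(Y) = -26

For a 2×2 matrix [[a, b], [c, d]], det = a*d - b*c.
det(Y) = (-10)*(4) - (2)*(-7) = -40 + 14 = -26.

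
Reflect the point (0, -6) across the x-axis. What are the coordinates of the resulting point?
(0, 6)

Reflection across x-axis: (0, -6) → (0, 6)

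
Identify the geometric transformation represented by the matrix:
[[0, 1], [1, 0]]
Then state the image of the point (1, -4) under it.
reflection across the line y = x; image of (1, -4) is (-4, 1)

This is a symmetric orthogonal matrix with determinant -1, which characterizes a reflection in ℝ².
The matrix [[0, 1], [1, 0]] represents: reflection across the line y = x.
Applying it to (1, -4): [0·1 + 1·-4, 1·1 + 0·-4] = (-4, 1).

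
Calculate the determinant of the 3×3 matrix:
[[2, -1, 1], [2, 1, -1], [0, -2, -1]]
-12

Expansion along first row:
det = 2·det([[1,-1],[-2,-1]]) - -1·det([[2,-1],[0,-1]]) + 1·det([[2,1],[0,-2]])
    = 2·(1·-1 - -1·-2) - -1·(2·-1 - -1·0) + 1·(2·-2 - 1·0)
    = 2·-3 - -1·-2 + 1·-4
    = -6 + -2 + -4 = -12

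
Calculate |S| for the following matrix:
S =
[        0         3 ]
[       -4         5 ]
det(S) = 12

For a 2×2 matrix [[a, b], [c, d]], det = a*d - b*c.
det(S) = (0)*(5) - (3)*(-4) = 0 + 12 = 12.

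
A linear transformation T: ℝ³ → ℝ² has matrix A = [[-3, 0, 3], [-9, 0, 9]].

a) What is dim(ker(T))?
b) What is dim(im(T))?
dim(ker) = 2, dim(im) = 1

Observe that row 2 = 3 × row 1 (so the rows are linearly dependent).
Thus rank(A) = 1 (only one linearly independent row).
dim(im(T)) = rank(A) = 1.
By the rank-nullity theorem applied to T: ℝ³ → ℝ², rank(A) + nullity(A) = 3 (the domain dimension), so dim(ker(T)) = 3 - 1 = 2.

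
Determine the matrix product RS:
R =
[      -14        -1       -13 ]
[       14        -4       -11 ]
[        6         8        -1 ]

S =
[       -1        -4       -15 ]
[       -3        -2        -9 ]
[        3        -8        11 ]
RS =
[      -22       162        76 ]
[      -35        40      -295 ]
[      -33       -32      -173 ]

Matrix multiplication: (RS)[i][j] = sum over k of R[i][k] * S[k][j].
  (RS)[0][0] = (-14)*(-1) + (-1)*(-3) + (-13)*(3) = -22
  (RS)[0][1] = (-14)*(-4) + (-1)*(-2) + (-13)*(-8) = 162
  (RS)[0][2] = (-14)*(-15) + (-1)*(-9) + (-13)*(11) = 76
  (RS)[1][0] = (14)*(-1) + (-4)*(-3) + (-11)*(3) = -35
  (RS)[1][1] = (14)*(-4) + (-4)*(-2) + (-11)*(-8) = 40
  (RS)[1][2] = (14)*(-15) + (-4)*(-9) + (-11)*(11) = -295
  (RS)[2][0] = (6)*(-1) + (8)*(-3) + (-1)*(3) = -33
  (RS)[2][1] = (6)*(-4) + (8)*(-2) + (-1)*(-8) = -32
  (RS)[2][2] = (6)*(-15) + (8)*(-9) + (-1)*(11) = -173
RS =
[      -22       162        76 ]
[      -35        40      -295 ]
[      -33       -32      -173 ]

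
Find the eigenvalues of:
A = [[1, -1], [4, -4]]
λ = -3, 0

Solve det(A - λI) = 0. For a 2×2 matrix this is λ² - (trace)λ + det = 0.
trace(A) = 1 - 4 = -3.
det(A) = (1)*(-4) - (-1)*(4) = -4 + 4 = 0.
Characteristic equation: λ² - (-3)λ + (0) = 0.
Discriminant: (-3)² - 4*(0) = 9 - 0 = 9.
Roots: λ = (-3 ± √9) / 2 = -3, 0.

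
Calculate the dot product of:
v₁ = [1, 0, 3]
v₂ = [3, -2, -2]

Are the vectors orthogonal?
-3, No

The dot product is the sum of products of corresponding components.
v₁·v₂ = (1)*(3) + (0)*(-2) + (3)*(-2) = 3 + 0 - 6 = -3.
Two vectors are orthogonal iff their dot product is 0; here the dot product is -3, so the vectors are not orthogonal.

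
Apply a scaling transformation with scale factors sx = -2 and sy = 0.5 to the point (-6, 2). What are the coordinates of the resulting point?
(12, 1.0)

Scaling matrix:
[[-2, 0], [0, 0.50]]
Result: (-6 × -2, 2 × 0.5) = (12, 1.0)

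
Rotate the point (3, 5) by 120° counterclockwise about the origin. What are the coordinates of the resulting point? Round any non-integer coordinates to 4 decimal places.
(-5.8301, 0.0981)

Rotation matrix R(θ) = [[cos θ, -sin θ], [sin θ, cos θ]]; for θ = 120°:
R = [[-1/2, -√3/2], [√3/2, -1/2]]
Result: R × [3, 5]ᵀ = [-1/2·3 + (-√3/2)·5, √3/2·3 + (-1/2)·5]ᵀ = (-5.8301, 0.0981)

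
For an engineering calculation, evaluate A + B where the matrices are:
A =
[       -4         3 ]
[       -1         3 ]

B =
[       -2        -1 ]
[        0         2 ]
A + B =
[       -6         2 ]
[       -1         5 ]

Matrix addition is elementwise: (A+B)[i][j] = A[i][j] + B[i][j].
  (A+B)[0][0] = (-4) + (-2) = -6
  (A+B)[0][1] = (3) + (-1) = 2
  (A+B)[1][0] = (-1) + (0) = -1
  (A+B)[1][1] = (3) + (2) = 5
A + B =
[       -6         2 ]
[       -1         5 ]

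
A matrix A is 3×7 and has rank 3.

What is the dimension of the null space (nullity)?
4

The rank-nullity theorem for an m×n matrix states:
rank(A) + nullity(A) = n (the number of columns).
Here n = 7 and rank(A) = 3, so nullity(A) = 7 - 3 = 4.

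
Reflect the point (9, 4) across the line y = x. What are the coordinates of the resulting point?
(4, 9)

Reflection across line y = x: (9, 4) → (4, 9)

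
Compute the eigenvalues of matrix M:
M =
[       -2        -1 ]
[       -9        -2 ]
λ = -5, 1

Solve det(M - λI) = 0. For a 2×2 matrix the characteristic equation is λ² - (trace)λ + det = 0.
trace(M) = a + d = -2 - 2 = -4.
det(M) = a*d - b*c = (-2)*(-2) - (-1)*(-9) = 4 - 9 = -5.
Characteristic equation: λ² - (-4)λ + (-5) = 0.
Discriminant = (-4)² - 4*(-5) = 16 + 20 = 36.
λ = (-4 ± √36) / 2 = (-4 ± 6) / 2 = -5, 1.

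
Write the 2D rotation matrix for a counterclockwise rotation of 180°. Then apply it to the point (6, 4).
R = [[-1, 0], [0, -1]]; R·(6, 4) = (-6, -4)

Rotation matrix formula: R(θ) = [[cos θ, -sin θ], [sin θ, cos θ]]
For θ = 180°:
cos(180°) = -1
sin(180°) = 0
R = [[-1, 0], [0, -1]]
Apply to (6, 4): [-1·6 + (0)·4, 0·6 + -1·4] = (-6, -4)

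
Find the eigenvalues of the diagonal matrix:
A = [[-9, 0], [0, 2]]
λ₁ = -9, λ₂ = 2

The characteristic polynomial of A is det(A - λI) = (-9 - λ)(2 - λ) = 0.
The roots are λ = -9 and λ = 2, so the eigenvalues are the diagonal entries.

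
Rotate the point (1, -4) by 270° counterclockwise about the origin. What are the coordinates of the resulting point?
(-4, -1)

Rotation matrix R(θ) = [[cos θ, -sin θ], [sin θ, cos θ]]; for θ = 270°:
R = [[0, 1], [-1, 0]]
Result: R × [1, -4]ᵀ = [0·1 + (1)·-4, -1·1 + (0)·-4]ᵀ = (-4, -1)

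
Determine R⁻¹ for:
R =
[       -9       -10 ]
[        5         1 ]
det(R) = 41
R⁻¹ =
[     1/41     10/41 ]
[    -5/41     -9/41 ]

For a 2×2 matrix R = [[a, b], [c, d]] with det(R) ≠ 0, R⁻¹ = (1/det(R)) * [[d, -b], [-c, a]].
det(R) = (-9)*(1) - (-10)*(5) = -9 + 50 = 41.
R⁻¹ = (1/41) * [[1, 10], [-5, -9]].
Dividing each entry by 41 and reducing:
R⁻¹ =
[     1/41     10/41 ]
[    -5/41     -9/41 ]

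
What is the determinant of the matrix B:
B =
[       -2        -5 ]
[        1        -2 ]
det(B) = 9

For a 2×2 matrix [[a, b], [c, d]], det = a*d - b*c.
det(B) = (-2)*(-2) - (-5)*(1) = 4 + 5 = 9.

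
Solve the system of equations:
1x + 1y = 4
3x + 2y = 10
x = 2, y = 2

Use elimination (row reduction):
Equation 1: 1x + 1y = 4.
Equation 2: 3x + 2y = 10.
Multiply Eq1 by 3 and Eq2 by 1: 3x + 3y = 12;  3x + 2y = 10.
Subtract: (-1)y = -2, so y = 2.
Back-substitute into Eq1: 1x + 1*(2) = 4, so x = 2.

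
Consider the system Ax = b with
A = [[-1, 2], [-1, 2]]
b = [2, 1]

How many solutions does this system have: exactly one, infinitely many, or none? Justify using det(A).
No solution

det(A) = (-1)*(2) - (2)*(-1) = 0, so A is singular.
The column space of A is span(column 1) = span([-1, -1]).
b = [2, 1] is not a scalar multiple of column 1, so b ∉ column space and the system is inconsistent — no solution.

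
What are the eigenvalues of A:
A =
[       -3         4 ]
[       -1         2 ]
λ = -2, 1

Solve det(A - λI) = 0. For a 2×2 matrix the characteristic equation is λ² - (trace)λ + det = 0.
trace(A) = a + d = -3 + 2 = -1.
det(A) = a*d - b*c = (-3)*(2) - (4)*(-1) = -6 + 4 = -2.
Characteristic equation: λ² - (-1)λ + (-2) = 0.
Discriminant = (-1)² - 4*(-2) = 1 + 8 = 9.
λ = (-1 ± √9) / 2 = (-1 ± 3) / 2 = -2, 1.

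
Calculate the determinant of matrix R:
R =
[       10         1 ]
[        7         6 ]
det(R) = 53

For a 2×2 matrix [[a, b], [c, d]], det = a*d - b*c.
det(R) = (10)*(6) - (1)*(7) = 60 - 7 = 53.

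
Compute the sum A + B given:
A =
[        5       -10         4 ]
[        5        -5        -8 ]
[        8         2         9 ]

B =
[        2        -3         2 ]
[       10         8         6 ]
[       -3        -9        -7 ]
A + B =
[        7       -13         6 ]
[       15         3        -2 ]
[        5        -7         2 ]

Matrix addition is elementwise: (A+B)[i][j] = A[i][j] + B[i][j].
  (A+B)[0][0] = (5) + (2) = 7
  (A+B)[0][1] = (-10) + (-3) = -13
  (A+B)[0][2] = (4) + (2) = 6
  (A+B)[1][0] = (5) + (10) = 15
  (A+B)[1][1] = (-5) + (8) = 3
  (A+B)[1][2] = (-8) + (6) = -2
  (A+B)[2][0] = (8) + (-3) = 5
  (A+B)[2][1] = (2) + (-9) = -7
  (A+B)[2][2] = (9) + (-7) = 2
A + B =
[        7       -13         6 ]
[       15         3        -2 ]
[        5        -7         2 ]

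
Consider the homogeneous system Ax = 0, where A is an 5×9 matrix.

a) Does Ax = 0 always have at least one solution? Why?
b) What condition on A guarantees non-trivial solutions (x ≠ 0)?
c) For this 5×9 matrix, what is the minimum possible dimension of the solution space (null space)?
a) Yes, x = 0 is always a solution. b) When A has linearly dependent columns (rank < n). c) Minimum nullity = 4.

a) x = 0 satisfies A·0 = 0, so the zero vector is always a solution.
b) Non-trivial solutions exist iff the columns of A are linearly dependent, equivalently rank(A) < n (the number of columns).
c) By rank-nullity, rank(A) + nullity(A) = n = 9. Since A has only 5 rows, rank(A) ≤ 5, so nullity(A) ≥ 9 - 5 = 4.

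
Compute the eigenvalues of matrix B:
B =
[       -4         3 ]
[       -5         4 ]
λ = -1, 1

Solve det(B - λI) = 0. For a 2×2 matrix the characteristic equation is λ² - (trace)λ + det = 0.
trace(B) = a + d = -4 + 4 = 0.
det(B) = a*d - b*c = (-4)*(4) - (3)*(-5) = -16 + 15 = -1.
Characteristic equation: λ² - (0)λ + (-1) = 0.
Discriminant = (0)² - 4*(-1) = 0 + 4 = 4.
λ = (0 ± √4) / 2 = (0 ± 2) / 2 = -1, 1.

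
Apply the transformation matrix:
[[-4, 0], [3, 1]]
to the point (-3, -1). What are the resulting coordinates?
(12, -10)

Matrix multiplication:
[[-4, 0], [3, 1]] × [-3, -1]ᵀ
= [-4×-3 + 0×-1, 3×-3 + 1×-1]ᵀ
= [12.0000, -10.0000]ᵀ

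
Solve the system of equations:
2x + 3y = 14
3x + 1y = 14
x = 4, y = 2

Use elimination (row reduction):
Equation 1: 2x + 3y = 14.
Equation 2: 3x + 1y = 14.
Multiply Eq1 by 3 and Eq2 by 2: 6x + 9y = 42;  6x + 2y = 28.
Subtract: (-7)y = -14, so y = 2.
Back-substitute into Eq1: 2x + 3*(2) = 14, so x = 4.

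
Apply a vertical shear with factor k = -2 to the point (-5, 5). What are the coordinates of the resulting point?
(-5, 15)

Shear matrix for vertical shear with factor k = -2:
[[1, 0], [-2, 1]]
Result: (-5, 5) → (-5, 15)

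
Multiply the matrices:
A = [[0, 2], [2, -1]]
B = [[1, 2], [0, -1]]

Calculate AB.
[[0, -2], [2, 5]]

Each entry (i,j) of AB = sum over k of A[i][k]*B[k][j].
(AB)[0][0] = (0)*(1) + (2)*(0) = 0
(AB)[0][1] = (0)*(2) + (2)*(-1) = -2
(AB)[1][0] = (2)*(1) + (-1)*(0) = 2
(AB)[1][1] = (2)*(2) + (-1)*(-1) = 5
AB = [[0, -2], [2, 5]]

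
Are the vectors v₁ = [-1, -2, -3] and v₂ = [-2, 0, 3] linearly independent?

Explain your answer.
Yes, linearly independent

Two vectors are linearly dependent iff one is a scalar multiple of the other.
No single scalar k satisfies v₂ = k·v₁ (the ratios of corresponding entries disagree), so v₁ and v₂ are linearly independent.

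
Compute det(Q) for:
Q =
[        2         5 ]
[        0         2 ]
det(Q) = 4

For a 2×2 matrix [[a, b], [c, d]], det = a*d - b*c.
det(Q) = (2)*(2) - (5)*(0) = 4 - 0 = 4.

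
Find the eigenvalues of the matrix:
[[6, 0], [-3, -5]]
λ = -5 and λ = 6

Characteristic equation: det(A - λI) = 0
λ² - (trace)λ + (det) = 0
λ² - (1)λ + (-30) = 0
λ² - 1λ - 30 = 0
Solving: λ = -5, 6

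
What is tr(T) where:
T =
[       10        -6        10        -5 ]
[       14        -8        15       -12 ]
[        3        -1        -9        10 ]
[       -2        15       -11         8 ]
tr(T) = 10 - 8 - 9 + 8 = 1

The trace of a square matrix is the sum of its diagonal entries.
Diagonal entries of T: T[0][0] = 10, T[1][1] = -8, T[2][2] = -9, T[3][3] = 8.
tr(T) = 10 - 8 - 9 + 8 = 1.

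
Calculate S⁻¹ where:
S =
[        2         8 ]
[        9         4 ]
det(S) = -64
S⁻¹ =
[    -1/16       1/8 ]
[     9/64     -1/32 ]

For a 2×2 matrix S = [[a, b], [c, d]] with det(S) ≠ 0, S⁻¹ = (1/det(S)) * [[d, -b], [-c, a]].
det(S) = (2)*(4) - (8)*(9) = 8 - 72 = -64.
S⁻¹ = (1/-64) * [[4, -8], [-9, 2]].
Dividing each entry by -64 and reducing:
S⁻¹ =
[    -1/16       1/8 ]
[     9/64     -1/32 ]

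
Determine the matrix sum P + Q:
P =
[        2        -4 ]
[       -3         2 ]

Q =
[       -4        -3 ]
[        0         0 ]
P + Q =
[       -2        -7 ]
[       -3         2 ]

Matrix addition is elementwise: (P+Q)[i][j] = P[i][j] + Q[i][j].
  (P+Q)[0][0] = (2) + (-4) = -2
  (P+Q)[0][1] = (-4) + (-3) = -7
  (P+Q)[1][0] = (-3) + (0) = -3
  (P+Q)[1][1] = (2) + (0) = 2
P + Q =
[       -2        -7 ]
[       -3         2 ]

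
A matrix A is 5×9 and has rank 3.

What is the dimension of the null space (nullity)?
6

The rank-nullity theorem for an m×n matrix states:
rank(A) + nullity(A) = n (the number of columns).
Here n = 9 and rank(A) = 3, so nullity(A) = 9 - 3 = 6.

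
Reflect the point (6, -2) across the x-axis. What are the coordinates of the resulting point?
(6, 2)

Reflection across x-axis: (6, -2) → (6, 2)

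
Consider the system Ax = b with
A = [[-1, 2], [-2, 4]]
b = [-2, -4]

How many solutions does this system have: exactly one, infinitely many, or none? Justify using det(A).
Infinitely many solutions

det(A) = (-1)*(4) - (2)*(-2) = 0, so A is singular (column 2 is -2 times column 1).
b = [-2, -4] = 2 * column 1 of A, so b lies in the column space of A.
A singular matrix whose right-hand side is in its column space gives a 1-parameter family of solutions — infinitely many.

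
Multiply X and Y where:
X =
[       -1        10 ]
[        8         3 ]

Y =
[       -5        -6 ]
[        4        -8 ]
XY =
[       45       -74 ]
[      -28       -72 ]

Matrix multiplication: (XY)[i][j] = sum over k of X[i][k] * Y[k][j].
  (XY)[0][0] = (-1)*(-5) + (10)*(4) = 45
  (XY)[0][1] = (-1)*(-6) + (10)*(-8) = -74
  (XY)[1][0] = (8)*(-5) + (3)*(4) = -28
  (XY)[1][1] = (8)*(-6) + (3)*(-8) = -72
XY =
[       45       -74 ]
[      -28       -72 ]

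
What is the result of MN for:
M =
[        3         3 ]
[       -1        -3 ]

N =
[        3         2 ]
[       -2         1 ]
MN =
[        3         9 ]
[        3        -5 ]

Matrix multiplication: (MN)[i][j] = sum over k of M[i][k] * N[k][j].
  (MN)[0][0] = (3)*(3) + (3)*(-2) = 3
  (MN)[0][1] = (3)*(2) + (3)*(1) = 9
  (MN)[1][0] = (-1)*(3) + (-3)*(-2) = 3
  (MN)[1][1] = (-1)*(2) + (-3)*(1) = -5
MN =
[        3         9 ]
[        3        -5 ]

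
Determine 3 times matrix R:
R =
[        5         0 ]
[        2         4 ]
3R =
[       15         0 ]
[        6        12 ]

Scalar multiplication is elementwise: (3R)[i][j] = 3 * R[i][j].
  (3R)[0][0] = 3 * (5) = 15
  (3R)[0][1] = 3 * (0) = 0
  (3R)[1][0] = 3 * (2) = 6
  (3R)[1][1] = 3 * (4) = 12
3R =
[       15         0 ]
[        6        12 ]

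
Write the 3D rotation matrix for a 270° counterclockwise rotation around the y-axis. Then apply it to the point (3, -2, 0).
R = [[0, 0, -1], [0, 1, 0], [1, 0, 0]]; R·(3, -2, 0) = (0, -2, 3)

Rotation matrix for 270° around y-axis:
cos(270°) = 0, sin(270°) = -1
R = [[0, 0, -1], [0, 1, 0], [1, 0, 0]]
Apply to (3, -2, 0): R·[3, -2, 0]ᵀ = (0, -2, 3)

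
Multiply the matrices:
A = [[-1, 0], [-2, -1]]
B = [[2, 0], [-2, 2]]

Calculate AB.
[[-2, 0], [-2, -2]]

Each entry (i,j) of AB = sum over k of A[i][k]*B[k][j].
(AB)[0][0] = (-1)*(2) + (0)*(-2) = -2
(AB)[0][1] = (-1)*(0) + (0)*(2) = 0
(AB)[1][0] = (-2)*(2) + (-1)*(-2) = -2
(AB)[1][1] = (-2)*(0) + (-1)*(2) = -2
AB = [[-2, 0], [-2, -2]]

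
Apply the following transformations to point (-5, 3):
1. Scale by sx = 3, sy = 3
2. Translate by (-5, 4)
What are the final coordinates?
(-20, 13)

Step 1: Scale (-5, 3) by (sx, sy) = (3, 3) → (-15, 9)
Step 2: Translate by (-5, 4) → (-20, 13)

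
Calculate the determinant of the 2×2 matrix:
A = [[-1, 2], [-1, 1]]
1

For A = [[a, b], [c, d]], det(A) = a*d - b*c.
det(A) = (-1)*(1) - (2)*(-1) = -1 - -2 = 1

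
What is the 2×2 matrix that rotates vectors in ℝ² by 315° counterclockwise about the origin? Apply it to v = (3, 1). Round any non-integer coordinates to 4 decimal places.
R = [[√2/2, √2/2], [-√2/2, √2/2]]; R·v = (2.8284, -1.4142)

A counterclockwise rotation by angle θ in ℝ² has matrix R(θ) = [[cos θ, -sin θ], [sin θ, cos θ]].
For θ = 315°: cos θ = √2/2, sin θ = -√2/2.
R(315°) = [[√2/2, √2/2], [-√2/2, √2/2]].
R·v = [√2/2·3 + (√2/2)·1, -√2/2·3 + √2/2·1] = (2.8284, -1.4142).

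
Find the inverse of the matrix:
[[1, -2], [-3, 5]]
[[-5, -2], [-3, -1]]

For [[a,b],[c,d]], inverse = (1/det)·[[d,-b],[-c,a]]
det = 1·5 - -2·-3 = -1
Inverse = (1/-1)·[[5, 2], [3, 1]]
        = [[-5, -2], [-3, -1]]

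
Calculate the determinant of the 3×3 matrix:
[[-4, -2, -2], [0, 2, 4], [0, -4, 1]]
-72

Expansion along first row:
det = -4·det([[2,4],[-4,1]]) - -2·det([[0,4],[0,1]]) + -2·det([[0,2],[0,-4]])
    = -4·(2·1 - 4·-4) - -2·(0·1 - 4·0) + -2·(0·-4 - 2·0)
    = -4·18 - -2·0 + -2·0
    = -72 + 0 + 0 = -72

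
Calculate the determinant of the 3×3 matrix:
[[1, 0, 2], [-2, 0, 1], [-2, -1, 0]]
5

Expansion along first row:
det = 1·det([[0,1],[-1,0]]) - 0·det([[-2,1],[-2,0]]) + 2·det([[-2,0],[-2,-1]])
    = 1·(0·0 - 1·-1) - 0·(-2·0 - 1·-2) + 2·(-2·-1 - 0·-2)
    = 1·1 - 0·2 + 2·2
    = 1 + 0 + 4 = 5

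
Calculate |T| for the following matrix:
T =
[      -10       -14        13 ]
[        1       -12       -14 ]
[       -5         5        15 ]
det(T) = -385

Expand along row 0 (cofactor expansion): det(T) = a*(e*i - f*h) - b*(d*i - f*g) + c*(d*h - e*g), where the 3×3 is [[a, b, c], [d, e, f], [g, h, i]].
Minor M_00 = (-12)*(15) - (-14)*(5) = -180 + 70 = -110.
Minor M_01 = (1)*(15) - (-14)*(-5) = 15 - 70 = -55.
Minor M_02 = (1)*(5) - (-12)*(-5) = 5 - 60 = -55.
det(T) = (-10)*(-110) - (-14)*(-55) + (13)*(-55) = 1100 - 770 - 715 = -385.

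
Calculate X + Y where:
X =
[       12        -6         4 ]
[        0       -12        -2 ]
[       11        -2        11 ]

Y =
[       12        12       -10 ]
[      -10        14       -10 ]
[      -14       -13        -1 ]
X + Y =
[       24         6        -6 ]
[      -10         2       -12 ]
[       -3       -15        10 ]

Matrix addition is elementwise: (X+Y)[i][j] = X[i][j] + Y[i][j].
  (X+Y)[0][0] = (12) + (12) = 24
  (X+Y)[0][1] = (-6) + (12) = 6
  (X+Y)[0][2] = (4) + (-10) = -6
  (X+Y)[1][0] = (0) + (-10) = -10
  (X+Y)[1][1] = (-12) + (14) = 2
  (X+Y)[1][2] = (-2) + (-10) = -12
  (X+Y)[2][0] = (11) + (-14) = -3
  (X+Y)[2][1] = (-2) + (-13) = -15
  (X+Y)[2][2] = (11) + (-1) = 10
X + Y =
[       24         6        -6 ]
[      -10         2       -12 ]
[       -3       -15        10 ]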